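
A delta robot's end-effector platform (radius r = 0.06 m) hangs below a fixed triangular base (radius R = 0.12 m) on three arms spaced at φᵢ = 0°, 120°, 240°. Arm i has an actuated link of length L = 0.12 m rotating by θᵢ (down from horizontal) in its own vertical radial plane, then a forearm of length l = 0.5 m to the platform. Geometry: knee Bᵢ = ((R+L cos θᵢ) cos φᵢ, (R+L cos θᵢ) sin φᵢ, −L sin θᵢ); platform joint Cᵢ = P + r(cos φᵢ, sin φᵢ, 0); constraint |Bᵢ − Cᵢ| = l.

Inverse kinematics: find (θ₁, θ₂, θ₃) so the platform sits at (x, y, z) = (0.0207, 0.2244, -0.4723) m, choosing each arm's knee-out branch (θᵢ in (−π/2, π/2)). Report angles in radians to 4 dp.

θ₁ = 0.4364, θ₂ = -0.0872, θ₃ = 1.0473

φ1=0.0° → target in arm frame (0.0207, 0.2244)
  A cos θ + B sin θ = C:  0.0393·cos θ + -0.4723·sin θ = -0.1640
  √(A²+B²)=0.4739;  θ1 = -1.4878+1.9242 ≈ 0.4364
φ2=120.0° → target in arm frame (0.1840, -0.1301)
  A=-0.1240, B=-0.4723, C=(l²−L²−A²−y'²−z²)/(2L)=-0.0824
  θ2 = atan2(B,A) + arccos(C/0.4883) = -0.0872
rotate P by −φ3: (-0.2047, -0.0943, -0.4723)
  A=0.2647, B=-0.4723, C=(l²−L²−A²−y'²−z²)/(2L)=-0.2767
  √(A²+B²)=0.5414;  θ3 = -1.0600+2.1073 ≈ 1.0473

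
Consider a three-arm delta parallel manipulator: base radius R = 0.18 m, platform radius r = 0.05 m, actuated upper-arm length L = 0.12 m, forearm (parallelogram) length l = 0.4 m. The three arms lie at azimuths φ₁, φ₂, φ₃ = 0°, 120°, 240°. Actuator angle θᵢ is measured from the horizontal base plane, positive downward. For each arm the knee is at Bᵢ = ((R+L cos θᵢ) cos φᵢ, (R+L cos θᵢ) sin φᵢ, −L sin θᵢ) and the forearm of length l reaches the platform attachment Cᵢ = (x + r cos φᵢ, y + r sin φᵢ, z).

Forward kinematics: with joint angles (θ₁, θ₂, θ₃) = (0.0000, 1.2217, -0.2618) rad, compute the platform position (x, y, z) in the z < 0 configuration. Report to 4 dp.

S1 = (0.2500·cos0.0°, 0.2500·sin0.0°, 0.0000) = (0.2500, 0.0000, 0.0000)
arm 2 at φ=120.0°: e+L cos θ2 = 0.1710;  S2 = (-0.0855, 0.1481, -0.1128)
arm 3 at φ=240.0°: e+L cos θ3 = 0.2459;  S3 = (-0.1230, -0.2130, 0.0311)
subtract pairs → two planes through P
plane₁₂: -0.6710x+0.2963y+-0.2255z = -0.0205
Cramer: x(z) = 0.0179-0.1532z;  y(z) = -0.0288+0.4142z
quadratic in z: (1.1950)z²+(0.0473)z+(-0.1053)=0, √Δ=0.7110 → z ∈ {-0.3173, 0.2777}; z = -0.3173 (taking z<0)
x = 0.0665, y = -0.1602

(0.0665, -0.1602, -0.3173)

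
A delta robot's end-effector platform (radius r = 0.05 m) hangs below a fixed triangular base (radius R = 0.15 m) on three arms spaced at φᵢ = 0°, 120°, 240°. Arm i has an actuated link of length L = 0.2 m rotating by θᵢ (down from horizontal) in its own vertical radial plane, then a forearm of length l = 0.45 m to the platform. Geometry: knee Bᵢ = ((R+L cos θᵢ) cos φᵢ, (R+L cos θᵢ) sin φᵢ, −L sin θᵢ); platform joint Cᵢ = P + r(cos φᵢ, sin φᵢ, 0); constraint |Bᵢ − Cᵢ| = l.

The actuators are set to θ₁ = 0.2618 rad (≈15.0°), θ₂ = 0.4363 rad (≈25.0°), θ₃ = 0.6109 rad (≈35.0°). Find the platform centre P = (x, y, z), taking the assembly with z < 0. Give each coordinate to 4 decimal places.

O1 = (0.2932·cos0.0°, 0.2932·sin0.0°, -0.0518) = (0.2932, 0.0000, -0.0518)
O2 = (0.2813·cos120.0°, 0.2813·sin120.0°, -0.0845) = (-0.1406, 0.2436, -0.0845)
O3 = (0.2638·cos240.0°, 0.2638·sin240.0°, -0.1147) = (-0.1319, -0.2285, -0.1147)
eliminate P² terms by subtracting sphere 1 from 2 and 3
plane₁₂: -0.8676x+0.4872y+-0.0655z = -0.0024
Cramer: x(z) = 0.0049-0.1126z;  y(z) = 0.0038-0.0661z
quadratic in z: (1.0170)z²+(0.1680)z+(-0.1167)=0, √Δ=0.7091 → z ∈ {-0.4312, 0.2661}; z = -0.4312 (taking z<0)
x = 0.0534, y = 0.0323

(0.0534, 0.0323, -0.4312)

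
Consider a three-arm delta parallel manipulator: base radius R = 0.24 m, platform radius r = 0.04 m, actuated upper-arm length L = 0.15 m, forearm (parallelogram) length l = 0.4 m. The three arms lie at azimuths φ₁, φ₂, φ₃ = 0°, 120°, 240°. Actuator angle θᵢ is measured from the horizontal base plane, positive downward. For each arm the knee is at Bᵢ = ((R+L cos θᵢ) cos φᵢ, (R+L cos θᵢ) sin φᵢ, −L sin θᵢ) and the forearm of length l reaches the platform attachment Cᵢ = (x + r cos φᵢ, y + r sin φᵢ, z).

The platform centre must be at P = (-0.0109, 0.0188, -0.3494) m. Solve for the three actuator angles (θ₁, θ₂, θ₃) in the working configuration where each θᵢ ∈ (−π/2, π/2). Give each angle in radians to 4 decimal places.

θ₁ = 0.7857, θ₂ = 0.6113, θ₃ = 0.7853

φ1=0.0° → target in arm frame (-0.0109, 0.0188)
  A cos θ + B sin θ = C:  0.2109·cos θ + -0.3494·sin θ = -0.0980
  θ1 = atan2(B,A) + arccos(C/0.4081) = 0.7857
φ2=120.0° → target in arm frame (0.0217, 0.0000)
  A=0.1783, B=-0.3494, C=(l²−L²−A²−y'²−z²)/(2L)=-0.0545
  √(A²+B²)=0.3923;  θ2 = -1.0990+1.7103 ≈ 0.6113
φ3=240.0° → target in arm frame (-0.0108, -0.0188)
  A cos θ + B sin θ = C:  0.2108·cos θ + -0.3494·sin θ = -0.0980
  θ3 = atan2(B,A) + arccos(C/0.4081) = 0.7853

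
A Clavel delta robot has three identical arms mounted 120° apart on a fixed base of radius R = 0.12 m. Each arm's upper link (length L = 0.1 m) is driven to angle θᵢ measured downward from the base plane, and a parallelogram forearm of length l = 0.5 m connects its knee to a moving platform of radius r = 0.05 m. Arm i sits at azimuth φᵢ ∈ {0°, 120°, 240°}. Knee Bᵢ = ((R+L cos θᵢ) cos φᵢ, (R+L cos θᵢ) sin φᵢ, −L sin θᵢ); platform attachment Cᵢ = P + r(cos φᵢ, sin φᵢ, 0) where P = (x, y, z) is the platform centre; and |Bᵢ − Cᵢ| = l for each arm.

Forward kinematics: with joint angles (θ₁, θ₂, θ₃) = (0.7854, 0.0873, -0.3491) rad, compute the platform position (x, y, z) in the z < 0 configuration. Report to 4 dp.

(-0.1768, -0.0674, -0.4510)

arm 1 at φ=0.0°: (R−r)+L cos θ1 = 0.1407;  centre 1 = (0.1407, 0.0000, -0.0707)
centre 2 = (0.1696·cos120.0°, 0.1696·sin120.0°, -0.0087) = (-0.0848, 0.1469, -0.0087)
arm 3 at φ=240.0°: (R−r)+L cos θ3 = 0.1640;  centre 3 = (-0.0820, -0.1420, 0.0342)
subtract pairs → two planes through P
linear system: -0.4510x+0.2938y = 0.0040−0.1240z; -0.4454x+-0.2840y = 0.0033−0.2098z
det = 0.2589;  x = -0.0081+0.3740z,  y = 0.0013+0.1522z
into |P−centre ₁|² = l²: 1.1631z² + 0.0305z + -0.2228 = 0;  Δ = 1.0377;  z = -0.4510 or 0.4248 → z<0 root = -0.4510
x = -0.1768, y = -0.0674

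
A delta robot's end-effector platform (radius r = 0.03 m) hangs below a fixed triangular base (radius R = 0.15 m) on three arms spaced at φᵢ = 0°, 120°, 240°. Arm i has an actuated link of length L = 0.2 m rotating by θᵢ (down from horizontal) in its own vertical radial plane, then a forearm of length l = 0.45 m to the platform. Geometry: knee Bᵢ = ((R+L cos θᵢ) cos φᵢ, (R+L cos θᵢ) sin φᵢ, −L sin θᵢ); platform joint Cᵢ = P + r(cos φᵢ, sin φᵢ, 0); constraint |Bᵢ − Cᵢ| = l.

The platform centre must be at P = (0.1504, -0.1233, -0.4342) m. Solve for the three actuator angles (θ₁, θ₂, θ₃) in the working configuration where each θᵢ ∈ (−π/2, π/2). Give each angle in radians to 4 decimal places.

arm 1 (φ=0.0°): x'=0.1504, y'=-0.1233
  e−x'=-0.0304;  (l²−L²−(e−x')²−y'²−z²)/2L = -0.1054
  √(A²+B²)=0.4353;  θ1 = -1.6407+1.8154 ≈ 0.1747
φ2=120.0° → target in arm frame (-0.1820, -0.0686)
  A cos θ + B sin θ = C:  0.3020·cos θ + -0.4342·sin θ = -0.3048
  θ2 = atan2(B,A) + arccos(C/0.5289) = 1.2219
rotate P by −φ3: (0.0316, 0.1919, -0.4342)
  A=0.0884, B=-0.4342, C=(l²−L²−A²−y'²−z²)/(2L)=-0.1767
  θ3 = atan2(B,A) + arccos(C/0.4431) = 0.6110

θ₁ = 0.1747, θ₂ = 1.2219, θ₃ = 0.6110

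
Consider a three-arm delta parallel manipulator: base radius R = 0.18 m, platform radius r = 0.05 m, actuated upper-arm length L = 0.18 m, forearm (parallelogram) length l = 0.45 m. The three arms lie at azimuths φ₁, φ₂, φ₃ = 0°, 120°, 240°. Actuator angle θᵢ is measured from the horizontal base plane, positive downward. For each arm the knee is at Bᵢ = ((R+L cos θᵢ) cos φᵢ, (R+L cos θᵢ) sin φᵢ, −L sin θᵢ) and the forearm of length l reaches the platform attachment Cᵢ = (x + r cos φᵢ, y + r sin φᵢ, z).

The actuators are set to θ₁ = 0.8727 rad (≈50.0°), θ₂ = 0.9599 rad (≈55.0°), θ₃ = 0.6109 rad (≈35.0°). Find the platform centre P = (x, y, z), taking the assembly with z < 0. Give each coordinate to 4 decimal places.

(-0.0169, -0.0619, -0.4980)

O1 = (0.2457·cos0.0°, 0.2457·sin0.0°, -0.1379) = (0.2457, 0.0000, -0.1379)
O2 = (0.2332·cos120.0°, 0.2332·sin120.0°, -0.1474) = (-0.1166, 0.2020, -0.1474)
φ3=240.0°: virtual centre (-0.1387, -0.2403, -0.1032), radius l
subtract pairs → two planes through P
[-0.7246 0.4040 -0.0191]·P = -0.0032;  [-0.7688 -0.4805 0.0693]·P = 0.0083
det = 0.6588;  x = -0.0027+0.0286z,  y = -0.0129+0.0985z
sphere 1 gives Az²+Bz+C=0 with A=1.0105, B=0.2591, C=-0.1216;  B²−4AC=0.5587;  roots -0.4980, 0.2417;  negative root z = -0.4980
x = -0.0169, y = -0.0619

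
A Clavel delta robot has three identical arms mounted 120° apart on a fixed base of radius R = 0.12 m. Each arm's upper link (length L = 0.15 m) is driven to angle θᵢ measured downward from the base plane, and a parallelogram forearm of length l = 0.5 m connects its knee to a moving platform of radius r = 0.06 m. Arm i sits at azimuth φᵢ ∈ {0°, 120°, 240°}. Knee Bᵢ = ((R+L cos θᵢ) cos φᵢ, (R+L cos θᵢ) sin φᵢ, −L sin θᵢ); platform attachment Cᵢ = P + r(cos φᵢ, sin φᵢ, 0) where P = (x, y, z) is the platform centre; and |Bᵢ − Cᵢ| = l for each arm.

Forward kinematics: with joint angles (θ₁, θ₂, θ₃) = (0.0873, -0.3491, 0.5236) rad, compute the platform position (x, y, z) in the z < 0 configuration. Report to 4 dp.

(0.0036, 0.1653, -0.4377)

O1 = (0.2094·cos0.0°, 0.2094·sin0.0°, -0.0131) = (0.2094, 0.0000, -0.0131)
arm 2 at φ=120.0°: ρ2 = 0.2010;  O2 = (-0.1005, 0.1740, 0.0513)
O3 = (0.1899·cos240.0°, 0.1899·sin240.0°, -0.0750) = (-0.0950, -0.1645, -0.0750)
|O₂|²−|O₁|² = -0.0010;  |O₃|²−|O₁|² = -0.0023
plane₁₂: -0.6198x+0.3481y+0.1288z = -0.0010
Cramer: x(z) = 0.0028-0.0018z;  y(z) = 0.0020-0.3732z
into |P−O₁|² = l²: 1.1393z² + 0.0254z + -0.2071 = 0;  Δ = 0.9445;  z = -0.4377 or 0.4154 → z<0 root = -0.4377
x = 0.0036, y = 0.1653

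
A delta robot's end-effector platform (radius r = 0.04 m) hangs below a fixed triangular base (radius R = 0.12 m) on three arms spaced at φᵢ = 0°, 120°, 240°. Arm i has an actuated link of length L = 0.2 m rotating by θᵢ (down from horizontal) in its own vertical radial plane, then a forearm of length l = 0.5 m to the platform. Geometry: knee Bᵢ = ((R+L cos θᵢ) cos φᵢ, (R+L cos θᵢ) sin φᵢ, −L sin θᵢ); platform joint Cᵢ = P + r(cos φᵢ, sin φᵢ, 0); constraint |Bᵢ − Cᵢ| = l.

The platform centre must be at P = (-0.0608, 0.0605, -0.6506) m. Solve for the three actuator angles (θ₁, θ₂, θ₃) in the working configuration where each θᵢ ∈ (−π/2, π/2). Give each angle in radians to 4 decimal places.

rotate P by −φ1: (-0.0608, 0.0605, -0.6506)
  A=0.1408, B=-0.6506, C=(l²−L²−A²−y'²−z²)/(2L)=-0.5919
  √(A²+B²)=0.6657;  θ1 = -1.3577+2.6664 ≈ 1.3087
arm 2 (φ=120.0°): x'=0.0828, y'=0.0224
  A cos θ + B sin θ = C:  -0.0028·cos θ + -0.6506·sin θ = -0.5345
  γ=atan2(-0.6506,-0.0028)=-1.5751;  ψ=arccos(-0.8215)=2.5348;  θ2=γ+ψ≈0.9597
rotate P by −φ3: (-0.0220, -0.0829, -0.6506)
  A=0.1020, B=-0.6506, C=(l²−L²−A²−y'²−z²)/(2L)=-0.5764
  γ=atan2(-0.6506,0.1020)=-1.4153;  ψ=arccos(-0.8752)=2.6367;  θ3=γ+ψ≈1.2215

θ₁ = 1.3087, θ₂ = 0.9597, θ₃ = 1.2215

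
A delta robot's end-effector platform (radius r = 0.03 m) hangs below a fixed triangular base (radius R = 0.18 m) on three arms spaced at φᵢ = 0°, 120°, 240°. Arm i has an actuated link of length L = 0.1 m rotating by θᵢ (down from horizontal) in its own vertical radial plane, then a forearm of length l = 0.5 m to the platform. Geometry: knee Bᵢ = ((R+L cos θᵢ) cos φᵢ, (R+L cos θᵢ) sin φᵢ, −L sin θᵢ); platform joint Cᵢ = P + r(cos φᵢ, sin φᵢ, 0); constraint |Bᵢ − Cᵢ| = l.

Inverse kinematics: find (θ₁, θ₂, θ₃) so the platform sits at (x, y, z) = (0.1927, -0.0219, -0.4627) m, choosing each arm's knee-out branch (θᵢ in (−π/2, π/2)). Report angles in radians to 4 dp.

rotate P by −φ1: (0.1927, -0.0219, -0.4627)
  A=-0.0427, B=-0.4627, C=(l²−L²−A²−y'²−z²)/(2L)=0.1180
  √(A²+B²)=0.4647;  θ1 = -1.6628+1.3140 ≈ -0.3488
rotate P by −φ2: (-0.1153, -0.1559, -0.4627)
  A=0.2653, B=-0.4627, C=(l²−L²−A²−y'²−z²)/(2L)=-0.3440
  γ=atan2(-0.4627,0.2653)=-1.0502;  ψ=arccos(-0.6449)=2.2717;  θ2=γ+ψ≈1.2216
φ3=240.0° → target in arm frame (-0.0774, 0.1778)
  A=0.2274, B=-0.4627, C=(l²−L²−A²−y'²−z²)/(2L)=-0.2871
  √(A²+B²)=0.5156;  θ3 = -1.1140+2.1614 ≈ 1.0474

θ₁ = -0.3488, θ₂ = 1.2216, θ₃ = 1.0474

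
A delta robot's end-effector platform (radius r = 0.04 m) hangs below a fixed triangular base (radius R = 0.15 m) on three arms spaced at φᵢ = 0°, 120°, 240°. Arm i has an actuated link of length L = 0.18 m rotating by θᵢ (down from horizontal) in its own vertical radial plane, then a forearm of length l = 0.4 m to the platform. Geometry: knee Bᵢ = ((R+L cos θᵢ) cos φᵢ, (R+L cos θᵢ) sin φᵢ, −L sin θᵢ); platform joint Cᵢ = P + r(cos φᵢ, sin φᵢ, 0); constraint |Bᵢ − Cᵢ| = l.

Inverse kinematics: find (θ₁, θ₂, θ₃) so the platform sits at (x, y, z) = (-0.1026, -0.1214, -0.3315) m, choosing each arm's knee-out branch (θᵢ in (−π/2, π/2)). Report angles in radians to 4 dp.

θ₁ = 0.8727, θ₂ = 0.6979, θ₃ = -0.2620

arm 1 (φ=0.0°): x'=-0.1026, y'=-0.1214
  e−x'=0.2126;  (l²−L²−(e−x')²−y'²−z²)/2L = -0.1173
  √(A²+B²)=0.3938;  θ1 = -1.0005+1.8732 ≈ 0.8727
φ2=120.0° → target in arm frame (-0.0538, 0.1496)
  A cos θ + B sin θ = C:  0.1638·cos θ + -0.3315·sin θ = -0.0875
  √(A²+B²)=0.3698;  θ2 = -1.1118+1.8097 ≈ 0.6979
φ3=240.0° → target in arm frame (0.1564, -0.0282)
  e−x'=-0.0464;  (l²−L²−(e−x')²−y'²−z²)/2L = 0.0410
  γ=atan2(-0.3315,-0.0464)=-1.7100;  ψ=arccos(0.1225)=1.4480;  θ3=γ+ψ≈-0.2620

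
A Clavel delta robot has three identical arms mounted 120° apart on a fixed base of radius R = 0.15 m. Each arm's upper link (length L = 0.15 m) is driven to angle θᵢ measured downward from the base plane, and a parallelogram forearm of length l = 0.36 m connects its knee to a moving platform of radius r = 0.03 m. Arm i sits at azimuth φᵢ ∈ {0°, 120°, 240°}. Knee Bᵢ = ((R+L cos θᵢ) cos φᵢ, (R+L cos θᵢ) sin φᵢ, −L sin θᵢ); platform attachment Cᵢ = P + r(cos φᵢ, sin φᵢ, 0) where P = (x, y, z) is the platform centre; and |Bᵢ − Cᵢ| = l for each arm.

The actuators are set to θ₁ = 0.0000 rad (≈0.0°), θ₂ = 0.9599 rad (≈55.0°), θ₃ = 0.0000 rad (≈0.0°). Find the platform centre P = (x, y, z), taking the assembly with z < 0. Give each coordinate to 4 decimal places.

(0.0605, -0.1048, -0.2734)

S1 = (0.2700·cos0.0°, 0.2700·sin0.0°, 0.0000) = (0.2700, 0.0000, 0.0000)
S2 = (0.2060·cos120.0°, 0.2060·sin120.0°, -0.1229) = (-0.1030, 0.1784, -0.1229)
φ3=240.0°: virtual centre (-0.1350, -0.2338, 0.0000), radius l
|S₂|²−|S₁|² = -0.0154;  |S₃|²−|S₁|² = 0.0000
[-0.7460 0.3569 -0.2457]·P = -0.0154;  [-0.8100 -0.4677 0.0000]·P = 0.0000
Cramer: x(z) = 0.0113-0.1801z;  y(z) = -0.0195+0.3120z
quadratic in z: (1.1298)z²+(0.0811)z+(-0.0623)=0, √Δ=0.5366 → z ∈ {-0.2734, 0.2016}; z = -0.2734 (taking z<0)
x = 0.0605, y = -0.1048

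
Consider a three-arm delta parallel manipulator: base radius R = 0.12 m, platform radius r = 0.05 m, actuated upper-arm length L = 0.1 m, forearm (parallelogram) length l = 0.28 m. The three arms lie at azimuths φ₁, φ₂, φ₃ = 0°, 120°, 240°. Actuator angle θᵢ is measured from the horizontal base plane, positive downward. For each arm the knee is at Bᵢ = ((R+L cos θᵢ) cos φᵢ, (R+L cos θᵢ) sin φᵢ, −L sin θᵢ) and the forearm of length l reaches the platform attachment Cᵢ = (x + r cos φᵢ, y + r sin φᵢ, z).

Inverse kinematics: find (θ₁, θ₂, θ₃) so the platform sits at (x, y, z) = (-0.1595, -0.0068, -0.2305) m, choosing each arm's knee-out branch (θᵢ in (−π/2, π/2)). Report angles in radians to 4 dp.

θ₁ = 1.3966, θ₂ = 0.0870, θ₃ = 0.0000

arm 1 (φ=0.0°): x'=-0.1595, y'=-0.0068
  A=0.2295, B=-0.2305, C=(l²−L²−A²−y'²−z²)/(2L)=-0.1872
  γ=atan2(-0.2305,0.2295)=-0.7876;  ψ=arccos(-0.5756)=2.1842;  θ1=γ+ψ≈1.3966
arm 2 (φ=120.0°): x'=0.0739, y'=0.1415
  e−x'=-0.0039;  (l²−L²−(e−x')²−y'²−z²)/2L = -0.0239
  γ=atan2(-0.2305,-0.0039)=-1.5875;  ψ=arccos(-0.1036)=1.6746;  θ2=γ+ψ≈0.0870
φ3=240.0° → target in arm frame (0.0856, -0.1347)
  e−x'=-0.0156;  (l²−L²−(e−x')²−y'²−z²)/2L = -0.0156
  θ3 = atan2(B,A) + arccos(C/0.2310) = 0.0000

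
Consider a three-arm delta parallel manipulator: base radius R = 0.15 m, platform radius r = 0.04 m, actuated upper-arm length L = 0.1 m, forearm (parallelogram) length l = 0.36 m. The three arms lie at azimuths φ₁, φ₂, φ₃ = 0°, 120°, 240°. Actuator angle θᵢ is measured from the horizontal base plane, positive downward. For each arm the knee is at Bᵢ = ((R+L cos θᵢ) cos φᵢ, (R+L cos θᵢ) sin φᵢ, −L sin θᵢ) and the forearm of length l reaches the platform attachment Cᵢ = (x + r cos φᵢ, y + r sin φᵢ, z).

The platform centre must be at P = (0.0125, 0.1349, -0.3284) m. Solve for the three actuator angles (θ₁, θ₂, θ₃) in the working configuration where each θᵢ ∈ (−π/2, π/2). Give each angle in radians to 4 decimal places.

θ₁ = 0.5236, θ₂ = -0.0875, θ₃ = 1.2218

φ1=0.0° → target in arm frame (0.0125, 0.1349)
  e−x'=0.0975;  (l²−L²−(e−x')²−y'²−z²)/2L = -0.0798
  γ=atan2(-0.3284,0.0975)=-1.2822;  ψ=arccos(-0.2328)=1.8058;  θ1=γ+ψ≈0.5236
φ2=120.0° → target in arm frame (0.1106, -0.0783)
  A cos θ + B sin θ = C:  -0.0006·cos θ + -0.3284·sin θ = 0.0281
  γ=atan2(-0.3284,-0.0006)=-1.5726;  ψ=arccos(0.0857)=1.4850;  θ2=γ+ψ≈-0.0875
arm 3 (φ=240.0°): x'=-0.1231, y'=-0.0566
  e−x'=0.2331;  (l²−L²−(e−x')²−y'²−z²)/2L = -0.2289
  θ3 = atan2(B,A) + arccos(C/0.4027) = 1.2218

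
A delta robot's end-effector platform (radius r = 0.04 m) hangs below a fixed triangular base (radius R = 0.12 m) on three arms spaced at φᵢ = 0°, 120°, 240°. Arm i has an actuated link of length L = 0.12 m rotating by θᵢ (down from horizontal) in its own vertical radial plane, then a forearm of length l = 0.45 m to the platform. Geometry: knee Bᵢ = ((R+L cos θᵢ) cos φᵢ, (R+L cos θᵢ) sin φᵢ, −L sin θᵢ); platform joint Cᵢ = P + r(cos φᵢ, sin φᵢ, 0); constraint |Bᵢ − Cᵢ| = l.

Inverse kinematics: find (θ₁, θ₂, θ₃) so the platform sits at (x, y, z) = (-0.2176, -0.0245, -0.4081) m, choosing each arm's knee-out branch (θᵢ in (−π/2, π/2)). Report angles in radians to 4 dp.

θ₁ = 1.2218, θ₂ = 0.1744, θ₃ = -0.0001

φ1=0.0° → target in arm frame (-0.2176, -0.0245)
  A cos θ + B sin θ = C:  0.2976·cos θ + -0.4081·sin θ = -0.2817
  θ1 = atan2(B,A) + arccos(C/0.5051) = 1.2218
φ2=120.0° → target in arm frame (0.0876, 0.2007)
  e−x'=-0.0076;  (l²−L²−(e−x')²−y'²−z²)/2L = -0.0783
  √(A²+B²)=0.4082;  θ2 = -1.5894+1.7637 ≈ 0.1744
arm 3 (φ=240.0°): x'=0.1300, y'=-0.1762
  e−x'=-0.0500;  (l²−L²−(e−x')²−y'²−z²)/2L = -0.0500
  √(A²+B²)=0.4112;  θ3 = -1.6928+1.6926 ≈ -0.0001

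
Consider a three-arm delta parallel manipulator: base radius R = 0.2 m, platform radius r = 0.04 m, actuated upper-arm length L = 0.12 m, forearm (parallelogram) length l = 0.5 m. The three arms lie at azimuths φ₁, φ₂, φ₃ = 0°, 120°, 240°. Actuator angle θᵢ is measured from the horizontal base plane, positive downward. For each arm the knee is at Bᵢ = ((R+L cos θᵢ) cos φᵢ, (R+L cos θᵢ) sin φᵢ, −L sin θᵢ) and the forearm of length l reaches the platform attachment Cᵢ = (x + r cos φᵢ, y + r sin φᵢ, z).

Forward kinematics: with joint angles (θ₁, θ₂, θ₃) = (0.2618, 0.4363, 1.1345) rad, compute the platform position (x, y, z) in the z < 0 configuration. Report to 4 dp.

(0.0798, 0.0952, -0.4810)

arm 1 at φ=0.0°: (R−r)+L cos θ1 = 0.2759;  centre 1 = (0.2759, 0.0000, -0.0311)
φ2=120.0°: virtual centre (-0.1344, 0.2328, -0.0507), radius l
φ3=240.0°: virtual centre (-0.1054, -0.1825, -0.1088), radius l
subtract pairs → two planes through P
[-0.8206 0.4655 -0.0393]·P = -0.0023;  [-0.7625 -0.3650 -0.1554]·P = -0.0209
det = 0.6544;  x = 0.0161+-0.1325z,  y = 0.0235+-0.1491z
into |P−centre ₁|² = l²: 1.0398z² + 0.1239z + -0.1810 = 0;  Δ = 0.7681;  z = -0.4810 or 0.3619 → z<0 root = -0.4810
x = 0.0798, y = 0.0952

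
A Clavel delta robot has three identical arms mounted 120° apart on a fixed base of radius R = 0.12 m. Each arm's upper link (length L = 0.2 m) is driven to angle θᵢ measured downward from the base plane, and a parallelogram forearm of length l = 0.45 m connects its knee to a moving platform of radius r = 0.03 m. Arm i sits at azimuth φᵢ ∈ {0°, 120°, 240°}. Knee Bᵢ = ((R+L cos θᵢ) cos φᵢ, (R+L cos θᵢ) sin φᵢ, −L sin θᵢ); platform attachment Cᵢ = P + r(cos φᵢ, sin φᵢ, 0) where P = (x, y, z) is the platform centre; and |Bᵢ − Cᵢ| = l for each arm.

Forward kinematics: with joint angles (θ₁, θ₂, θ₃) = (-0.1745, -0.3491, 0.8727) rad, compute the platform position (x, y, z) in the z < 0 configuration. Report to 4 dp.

(0.0801, 0.1831, -0.3205)

O1 = (0.2870·cos0.0°, 0.2870·sin0.0°, 0.0347) = (0.2870, 0.0000, 0.0347)
φ2=120.0°: virtual centre (-0.1390, 0.2407, 0.0684), radius l
arm 3 at φ=240.0°: (R−r)+L cos θ3 = 0.2186;  O3 = (-0.1093, -0.1893, -0.1532)
subtract pairs → two planes through P
linear system: -0.8519x+0.4814y = -0.0016−0.0674z; -0.7925x+-0.3785y = -0.0123−-0.3759z
det = 0.7040;  x = 0.0093+-0.2208z,  y = 0.0131+-0.5307z
into |P−O₁|² = l²: 1.3304z² + 0.0393z + -0.1240 = 0;  Δ = 0.6615;  z = -0.3205 or 0.2909 → z<0 root = -0.3205
x = 0.0801, y = 0.1831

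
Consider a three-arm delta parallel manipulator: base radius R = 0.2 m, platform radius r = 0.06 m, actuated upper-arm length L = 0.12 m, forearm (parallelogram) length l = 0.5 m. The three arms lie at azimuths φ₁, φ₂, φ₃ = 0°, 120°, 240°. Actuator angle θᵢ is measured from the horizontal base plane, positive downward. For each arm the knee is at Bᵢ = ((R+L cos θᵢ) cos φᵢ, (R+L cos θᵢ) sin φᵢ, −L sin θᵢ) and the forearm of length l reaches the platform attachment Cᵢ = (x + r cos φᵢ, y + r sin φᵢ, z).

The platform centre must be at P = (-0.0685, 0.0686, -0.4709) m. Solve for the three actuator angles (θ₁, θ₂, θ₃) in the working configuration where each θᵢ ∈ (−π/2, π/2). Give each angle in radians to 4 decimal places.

θ₁ = 0.6982, θ₂ = 0.0004, θ₃ = 0.5237

φ1=0.0° → target in arm frame (-0.0685, 0.0686)
  e−x'=0.2085;  (l²−L²−(e−x')²−y'²−z²)/2L = -0.1430
  γ=atan2(-0.4709,0.2085)=-1.1540;  ψ=arccos(-0.2777)=1.8522;  θ1=γ+ψ≈0.6982
rotate P by −φ2: (0.0937, 0.0250, -0.4709)
  e−x'=0.0463;  (l²−L²−(e−x')²−y'²−z²)/2L = 0.0462
  √(A²+B²)=0.4732;  θ2 = -1.4727+1.4731 ≈ 0.0004
rotate P by −φ3: (-0.0252, -0.0936, -0.4709)
  A=0.1652, B=-0.4709, C=(l²−L²−A²−y'²−z²)/(2L)=-0.0925
  θ3 = atan2(B,A) + arccos(C/0.4990) = 0.5237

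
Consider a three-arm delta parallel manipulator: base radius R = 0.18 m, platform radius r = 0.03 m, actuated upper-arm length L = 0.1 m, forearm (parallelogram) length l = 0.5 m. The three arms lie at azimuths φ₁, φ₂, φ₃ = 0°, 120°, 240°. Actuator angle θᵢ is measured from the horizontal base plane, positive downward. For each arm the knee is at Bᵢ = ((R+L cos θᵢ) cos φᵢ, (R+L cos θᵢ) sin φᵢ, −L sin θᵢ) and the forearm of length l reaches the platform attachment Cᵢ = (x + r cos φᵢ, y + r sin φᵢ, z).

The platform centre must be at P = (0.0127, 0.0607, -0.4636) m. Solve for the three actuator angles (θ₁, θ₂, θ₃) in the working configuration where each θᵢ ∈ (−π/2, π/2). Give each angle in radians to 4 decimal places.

θ₁ = 0.2617, θ₂ = 0.0873, θ₃ = 0.6108

rotate P by −φ1: (0.0127, 0.0607, -0.4636)
  A cos θ + B sin θ = C:  0.1373·cos θ + -0.4636·sin θ = 0.0127
  γ=atan2(-0.4636,0.1373)=-1.2829;  ψ=arccos(0.0263)=1.5445;  θ1=γ+ψ≈0.2617
arm 2 (φ=120.0°): x'=0.0462, y'=-0.0413
  A cos θ + B sin θ = C:  0.1038·cos θ + -0.4636·sin θ = 0.0630
  √(A²+B²)=0.4751;  θ2 = -1.3506+1.4379 ≈ 0.0873
φ3=240.0° → target in arm frame (-0.0589, -0.0194)
  e−x'=0.2089;  (l²−L²−(e−x')²−y'²−z²)/2L = -0.0947
  θ3 = atan2(B,A) + arccos(C/0.5085) = 0.6108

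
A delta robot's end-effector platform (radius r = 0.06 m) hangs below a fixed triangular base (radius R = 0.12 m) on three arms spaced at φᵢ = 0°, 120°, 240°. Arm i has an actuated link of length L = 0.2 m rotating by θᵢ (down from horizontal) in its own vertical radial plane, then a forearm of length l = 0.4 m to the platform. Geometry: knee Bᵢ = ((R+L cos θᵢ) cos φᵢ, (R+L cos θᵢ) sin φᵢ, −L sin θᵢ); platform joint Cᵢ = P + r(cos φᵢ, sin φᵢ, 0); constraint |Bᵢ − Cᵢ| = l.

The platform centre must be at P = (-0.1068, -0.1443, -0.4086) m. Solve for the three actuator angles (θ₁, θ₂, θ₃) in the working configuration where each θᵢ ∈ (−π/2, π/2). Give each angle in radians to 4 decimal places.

φ1=0.0° → target in arm frame (-0.1068, -0.1443)
  A=0.1668, B=-0.4086, C=(l²−L²−A²−y'²−z²)/(2L)=-0.2390
  θ1 = atan2(B,A) + arccos(C/0.4413) = 0.9598
rotate P by −φ2: (-0.0716, 0.1646, -0.4086)
  A cos θ + B sin θ = C:  0.1316·cos θ + -0.4086·sin θ = -0.2284
  √(A²+B²)=0.4293;  θ2 = -1.2593+2.1319 ≈ 0.8726
arm 3 (φ=240.0°): x'=0.1784, y'=-0.0203
  A cos θ + B sin θ = C:  -0.1184·cos θ + -0.4086·sin θ = -0.1534
  θ3 = atan2(B,A) + arccos(C/0.4254) = 0.0871

θ₁ = 0.9598, θ₂ = 0.8726, θ₃ = 0.0871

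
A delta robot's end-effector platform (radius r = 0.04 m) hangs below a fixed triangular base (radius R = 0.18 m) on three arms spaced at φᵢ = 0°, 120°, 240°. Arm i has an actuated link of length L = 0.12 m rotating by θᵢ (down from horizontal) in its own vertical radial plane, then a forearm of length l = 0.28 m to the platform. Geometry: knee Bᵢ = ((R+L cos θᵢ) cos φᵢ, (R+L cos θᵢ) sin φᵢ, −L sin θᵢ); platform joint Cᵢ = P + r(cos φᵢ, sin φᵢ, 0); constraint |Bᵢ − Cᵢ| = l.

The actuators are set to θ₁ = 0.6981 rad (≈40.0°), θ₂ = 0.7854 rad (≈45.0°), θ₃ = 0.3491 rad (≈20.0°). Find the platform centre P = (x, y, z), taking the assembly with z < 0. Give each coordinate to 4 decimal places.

arm 1 at φ=0.0°: (R−r)+L cos θ1 = 0.2319;  S1 = (0.2319, 0.0000, -0.0771)
S2 = (0.2249·cos120.0°, 0.2249·sin120.0°, -0.0849) = (-0.1124, 0.1947, -0.0849)
φ3=240.0°: virtual centre (-0.1264, -0.2189, -0.0410), radius l
subtract pairs → two planes through P
plane₁₂: -0.6887x+0.3895y+-0.0154z = -0.0020
det = 0.5806;  x = -0.0024+0.0368z,  y = -0.0094+0.1047z
into |P−S₁|² = l²: 1.0123z² + 0.1351z + -0.0174 = 0;  Δ = 0.0889;  z = -0.2140 or 0.0805 → z<0 root = -0.2140
x = -0.0103, y = -0.0318

(-0.0103, -0.0318, -0.2140)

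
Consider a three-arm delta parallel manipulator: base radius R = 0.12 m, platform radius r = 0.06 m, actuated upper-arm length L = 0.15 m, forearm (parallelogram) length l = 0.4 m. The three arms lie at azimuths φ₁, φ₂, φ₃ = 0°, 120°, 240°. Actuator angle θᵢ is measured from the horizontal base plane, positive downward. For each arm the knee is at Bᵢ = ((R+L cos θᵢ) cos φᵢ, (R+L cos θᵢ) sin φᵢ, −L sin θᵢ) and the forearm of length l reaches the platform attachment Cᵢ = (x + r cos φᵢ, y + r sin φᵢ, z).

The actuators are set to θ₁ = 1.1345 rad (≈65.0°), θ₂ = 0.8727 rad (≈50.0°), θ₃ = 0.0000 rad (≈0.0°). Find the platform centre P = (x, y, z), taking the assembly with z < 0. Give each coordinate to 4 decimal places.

φ1=0.0°: virtual centre (0.1234, 0.0000, -0.1359), radius l
S2 = (0.1564·cos120.0°, 0.1564·sin120.0°, -0.1149) = (-0.0782, 0.1355, -0.1149)
φ3=240.0°: virtual centre (-0.1050, -0.1819, 0.0000), radius l
eliminate P² terms by subtracting sphere 1 from 2 and 3
linear system: -0.4032x+0.2709y = 0.0040−0.0421z; -0.4568x+-0.3637y = 0.0104−0.2719z
Cramer: x(z) = -0.0157+0.3290z;  y(z) = -0.0088+0.3343z
into |P−S₁|² = l²: 1.2200z² + 0.1745z + -0.1221 = 0;  Δ = 0.6262;  z = -0.3958 or 0.2528 → z<0 root = -0.3958
x = -0.1460, y = -0.1411

(-0.1460, -0.1411, -0.3958)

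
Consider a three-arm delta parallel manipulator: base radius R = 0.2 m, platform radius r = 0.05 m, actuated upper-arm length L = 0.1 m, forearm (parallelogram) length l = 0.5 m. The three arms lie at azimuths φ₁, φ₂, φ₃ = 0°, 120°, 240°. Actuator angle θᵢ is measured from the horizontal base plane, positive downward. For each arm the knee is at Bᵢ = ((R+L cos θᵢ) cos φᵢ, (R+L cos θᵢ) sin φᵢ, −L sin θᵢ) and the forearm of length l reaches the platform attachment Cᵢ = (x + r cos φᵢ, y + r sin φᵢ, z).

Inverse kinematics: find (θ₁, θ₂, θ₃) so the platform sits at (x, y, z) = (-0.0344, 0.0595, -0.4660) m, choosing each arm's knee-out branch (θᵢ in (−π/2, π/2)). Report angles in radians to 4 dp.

θ₁ = 0.5240, θ₂ = 0.0002, θ₃ = 0.5236

φ1=0.0° → target in arm frame (-0.0344, 0.0595)
  A=0.1844, B=-0.4660, C=(l²−L²−A²−y'²−z²)/(2L)=-0.0735
  θ1 = atan2(B,A) + arccos(C/0.5012) = 0.5240
arm 2 (φ=120.0°): x'=0.0687, y'=0.0000
  A=0.0813, B=-0.4660, C=(l²−L²−A²−y'²−z²)/(2L)=0.0812
  √(A²+B²)=0.4730;  θ2 = -1.3981+1.3983 ≈ 0.0002
rotate P by −φ3: (-0.0343, -0.0595, -0.4660)
  A cos θ + B sin θ = C:  0.1843·cos θ + -0.4660·sin θ = -0.0734
  γ=atan2(-0.4660,0.1843)=-1.1941;  ψ=arccos(-0.1465)=1.7178;  θ3=γ+ψ≈0.5236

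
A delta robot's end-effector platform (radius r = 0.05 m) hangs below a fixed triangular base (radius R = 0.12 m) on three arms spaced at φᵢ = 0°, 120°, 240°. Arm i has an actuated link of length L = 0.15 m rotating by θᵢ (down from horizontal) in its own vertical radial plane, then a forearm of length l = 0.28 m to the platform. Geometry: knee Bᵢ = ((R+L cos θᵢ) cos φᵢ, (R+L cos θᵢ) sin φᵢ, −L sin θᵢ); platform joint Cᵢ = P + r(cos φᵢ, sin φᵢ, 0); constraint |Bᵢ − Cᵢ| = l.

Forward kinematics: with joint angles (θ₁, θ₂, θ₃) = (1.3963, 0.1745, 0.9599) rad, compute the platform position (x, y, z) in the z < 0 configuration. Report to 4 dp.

(-0.1319, 0.0862, -0.2857)

φ1=0.0°: virtual centre (0.0960, 0.0000, -0.1477), radius l
arm 2 at φ=120.0°: e+L cos θ2 = 0.2177;  centre 2 = (-0.1089, 0.1886, -0.0260)
arm 3 at φ=240.0°: e+L cos θ3 = 0.1560;  centre 3 = (-0.0780, -0.1351, -0.1229)
eliminate P² terms by subtracting sphere 1 from 2 and 3
[-0.4098 0.3771 0.2434]·P = 0.0170;  [-0.3481 -0.2703 0.0497]·P = 0.0084
Cramer: x(z) = -0.0321+0.3492z;  y(z) = 0.0103-0.2659z
sphere 1 gives Az²+Bz+C=0 with A=1.1926, B=0.2005, C=-0.0400;  B²−4AC=0.2312;  roots -0.2857, 0.1176;  negative root z = -0.2857
x = -0.1319, y = 0.0862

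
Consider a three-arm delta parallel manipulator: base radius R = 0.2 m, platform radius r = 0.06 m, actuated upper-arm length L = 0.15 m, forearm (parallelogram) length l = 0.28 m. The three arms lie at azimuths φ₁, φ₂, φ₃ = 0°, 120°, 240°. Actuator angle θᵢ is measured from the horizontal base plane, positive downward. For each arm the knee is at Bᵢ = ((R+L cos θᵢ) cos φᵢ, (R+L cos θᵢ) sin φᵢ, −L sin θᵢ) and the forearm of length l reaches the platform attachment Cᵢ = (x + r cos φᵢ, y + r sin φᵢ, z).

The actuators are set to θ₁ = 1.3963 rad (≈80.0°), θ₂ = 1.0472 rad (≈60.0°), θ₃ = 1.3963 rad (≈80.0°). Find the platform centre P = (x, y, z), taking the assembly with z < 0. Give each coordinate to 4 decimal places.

φ1=0.0°: virtual centre (0.1660, 0.0000, -0.1477), radius l
O2 = (0.2150·cos120.0°, 0.2150·sin120.0°, -0.1299) = (-0.1075, 0.1862, -0.1299)
O3 = (0.1660·cos240.0°, 0.1660·sin240.0°, -0.1477) = (-0.0830, -0.1438, -0.1477)
|O₂|²−|O₁|² = 0.0137;  |O₃|²−|O₁|² = 0.0000
[-0.5471 0.3724 0.0356]·P = 0.0137;  [-0.4981 -0.2876 0.0000]·P = 0.0000
Cramer: x(z) = -0.0115+0.0299z;  y(z) = 0.0199-0.0518z
sphere 1 gives Az²+Bz+C=0 with A=1.0036, B=0.2828, C=-0.0247;  B²−4AC=0.1790;  roots -0.3516, 0.0699;  negative root z = -0.3516
x = -0.0220, y = 0.0381

(-0.0220, 0.0381, -0.3516)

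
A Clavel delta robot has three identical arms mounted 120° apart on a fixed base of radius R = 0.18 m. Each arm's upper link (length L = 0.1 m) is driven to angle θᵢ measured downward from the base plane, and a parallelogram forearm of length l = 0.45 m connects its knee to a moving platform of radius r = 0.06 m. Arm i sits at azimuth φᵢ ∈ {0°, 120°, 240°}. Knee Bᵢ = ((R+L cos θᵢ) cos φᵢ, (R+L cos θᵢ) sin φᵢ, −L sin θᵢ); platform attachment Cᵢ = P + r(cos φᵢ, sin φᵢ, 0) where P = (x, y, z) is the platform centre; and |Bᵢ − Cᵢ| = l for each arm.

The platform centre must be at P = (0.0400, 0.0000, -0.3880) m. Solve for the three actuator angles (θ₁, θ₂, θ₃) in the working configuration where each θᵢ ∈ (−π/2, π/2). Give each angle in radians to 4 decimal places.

θ₁ = -0.2620, θ₂ = 0.0869, θ₃ = 0.0869

arm 1 (φ=0.0°): x'=0.0400, y'=0.0000
  A cos θ + B sin θ = C:  0.0800·cos θ + -0.3880·sin θ = 0.1778
  √(A²+B²)=0.3962;  θ1 = -1.3675+1.1054 ≈ -0.2620
φ2=120.0° → target in arm frame (-0.0200, -0.0346)
  A cos θ + B sin θ = C:  0.1400·cos θ + -0.3880·sin θ = 0.1058
  γ=atan2(-0.3880,0.1400)=-1.2245;  ψ=arccos(0.2564)=1.3115;  θ2=γ+ψ≈0.0869
arm 3 (φ=240.0°): x'=-0.0200, y'=0.0346
  e−x'=0.1400;  (l²−L²−(e−x')²−y'²−z²)/2L = 0.1058
  √(A²+B²)=0.4125;  θ3 = -1.2245+1.3115 ≈ 0.0869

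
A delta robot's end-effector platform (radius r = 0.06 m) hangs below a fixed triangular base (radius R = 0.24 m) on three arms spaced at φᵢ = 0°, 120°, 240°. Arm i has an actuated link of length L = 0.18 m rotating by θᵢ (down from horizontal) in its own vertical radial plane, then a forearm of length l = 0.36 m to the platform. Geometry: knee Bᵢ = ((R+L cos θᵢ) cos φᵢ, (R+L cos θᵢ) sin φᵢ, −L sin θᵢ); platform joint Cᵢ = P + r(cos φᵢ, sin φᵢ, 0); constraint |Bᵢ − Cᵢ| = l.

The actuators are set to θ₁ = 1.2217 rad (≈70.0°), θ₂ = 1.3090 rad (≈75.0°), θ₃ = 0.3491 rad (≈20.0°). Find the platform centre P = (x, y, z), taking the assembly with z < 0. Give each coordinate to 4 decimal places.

(-0.0516, -0.1153, -0.3435)

φ1=0.0°: virtual centre (0.2416, 0.0000, -0.1691), radius l
arm 2 at φ=120.0°: ρ2 = 0.2266;  S2 = (-0.1133, 0.1962, -0.1739)
φ3=240.0°: virtual centre (-0.1746, -0.3024, -0.0616), radius l
|S₂|²−|S₁|² = -0.0054;  |S₃|²−|S₁|² = 0.0387
[-0.7097 0.3925 -0.0094]·P = -0.0054;  [-0.8323 -0.6047 0.2151]·P = 0.0387
Cramer: x(z) = -0.0158+0.1042z;  y(z) = -0.0423+0.2124z
into |P−S₁|² = l²: 1.0560z² + 0.2667z + -0.0330 = 0;  Δ = 0.2104;  z = -0.3435 or 0.0909 → z<0 root = -0.3435
x = -0.0516, y = -0.1153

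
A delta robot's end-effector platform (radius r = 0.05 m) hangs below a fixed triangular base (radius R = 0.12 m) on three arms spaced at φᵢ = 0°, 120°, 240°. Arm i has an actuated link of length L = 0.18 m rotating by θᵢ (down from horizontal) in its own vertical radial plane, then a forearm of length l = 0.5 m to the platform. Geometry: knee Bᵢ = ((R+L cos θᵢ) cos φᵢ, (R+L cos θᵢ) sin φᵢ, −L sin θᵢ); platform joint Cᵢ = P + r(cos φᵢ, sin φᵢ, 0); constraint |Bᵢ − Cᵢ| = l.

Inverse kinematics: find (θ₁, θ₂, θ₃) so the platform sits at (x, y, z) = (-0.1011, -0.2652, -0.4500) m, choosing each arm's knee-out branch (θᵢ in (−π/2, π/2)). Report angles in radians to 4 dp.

θ₁ = 0.8727, θ₂ = 1.0470, θ₃ = -0.2621

rotate P by −φ1: (-0.1011, -0.2652, -0.4500)
  A=0.1711, B=-0.4500, C=(l²−L²−A²−y'²−z²)/(2L)=-0.2347
  γ=atan2(-0.4500,0.1711)=-1.2075;  ψ=arccos(-0.4876)=2.0801;  θ1=γ+ψ≈0.8727
rotate P by −φ2: (-0.1791, 0.2202, -0.4500)
  A cos θ + B sin θ = C:  0.2491·cos θ + -0.4500·sin θ = -0.2651
  γ=atan2(-0.4500,0.2491)=-1.0652;  ψ=arccos(-0.5154)=2.1122;  θ2=γ+ψ≈1.0470
arm 3 (φ=240.0°): x'=0.2802, y'=0.0450
  A=-0.2102, B=-0.4500, C=(l²−L²−A²−y'²−z²)/(2L)=-0.0864
  √(A²+B²)=0.4967;  θ3 = -2.0078+1.7457 ≈ -0.2621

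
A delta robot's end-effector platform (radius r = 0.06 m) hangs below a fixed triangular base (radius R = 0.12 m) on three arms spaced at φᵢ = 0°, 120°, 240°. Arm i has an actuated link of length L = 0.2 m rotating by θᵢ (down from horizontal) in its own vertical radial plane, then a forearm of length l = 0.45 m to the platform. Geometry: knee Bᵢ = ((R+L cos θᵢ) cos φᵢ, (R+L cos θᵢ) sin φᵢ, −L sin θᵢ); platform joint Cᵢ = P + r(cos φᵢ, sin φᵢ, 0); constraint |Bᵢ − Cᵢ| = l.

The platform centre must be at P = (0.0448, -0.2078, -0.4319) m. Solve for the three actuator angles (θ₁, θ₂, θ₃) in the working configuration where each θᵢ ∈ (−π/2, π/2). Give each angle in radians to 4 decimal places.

θ₁ = 0.4360, θ₂ = 1.0470, θ₃ = 0.0872

φ1=0.0° → target in arm frame (0.0448, -0.2078)
  e−x'=0.0152;  (l²−L²−(e−x')²−y'²−z²)/2L = -0.1686
  θ1 = atan2(B,A) + arccos(C/0.4322) = 0.4360
arm 2 (φ=120.0°): x'=-0.2024, y'=0.0651
  e−x'=0.2624;  (l²−L²−(e−x')²−y'²−z²)/2L = -0.2428
  √(A²+B²)=0.5053;  θ2 = -1.0249+2.0719 ≈ 1.0470
φ3=240.0° → target in arm frame (0.1576, 0.1427)
  A=-0.0976, B=-0.4319, C=(l²−L²−A²−y'²−z²)/(2L)=-0.1348
  √(A²+B²)=0.4428;  θ3 = -1.7930+1.8801 ≈ 0.0872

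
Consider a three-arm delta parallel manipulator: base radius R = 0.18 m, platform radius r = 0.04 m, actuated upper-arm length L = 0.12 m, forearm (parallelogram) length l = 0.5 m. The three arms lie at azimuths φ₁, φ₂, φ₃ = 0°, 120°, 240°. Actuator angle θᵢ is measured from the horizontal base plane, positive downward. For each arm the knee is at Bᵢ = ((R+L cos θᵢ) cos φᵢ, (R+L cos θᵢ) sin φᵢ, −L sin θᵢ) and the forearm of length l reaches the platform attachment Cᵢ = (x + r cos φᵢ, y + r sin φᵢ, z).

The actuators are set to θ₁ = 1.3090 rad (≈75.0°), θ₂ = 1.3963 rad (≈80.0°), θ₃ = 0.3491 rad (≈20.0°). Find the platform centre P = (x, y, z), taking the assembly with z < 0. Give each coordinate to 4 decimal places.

φ1=0.0°: virtual centre (0.1711, 0.0000, -0.1159), radius l
arm 2 at φ=120.0°: ρ2 = 0.1608;  centre 2 = (-0.0804, 0.1393, -0.1182)
arm 3 at φ=240.0°: ρ3 = 0.2528;  centre 3 = (-0.1264, -0.2189, -0.0410)
|centre ₂|²−|centre ₁|² = -0.0029;  |centre ₃|²−|centre ₁|² = 0.0229
plane₁₂: -0.5029x+0.2786y+-0.0045z = -0.0029
Cramer: x(z) = -0.0133+0.1029z;  y(z) = -0.0342+0.2021z
into |P−centre ₁|² = l²: 1.0515z² + 0.1800z + -0.2014 = 0;  Δ = 0.8795;  z = -0.5316 or 0.3604 → z<0 root = -0.5316
x = -0.0680, y = -0.1417

(-0.0680, -0.1417, -0.5316)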